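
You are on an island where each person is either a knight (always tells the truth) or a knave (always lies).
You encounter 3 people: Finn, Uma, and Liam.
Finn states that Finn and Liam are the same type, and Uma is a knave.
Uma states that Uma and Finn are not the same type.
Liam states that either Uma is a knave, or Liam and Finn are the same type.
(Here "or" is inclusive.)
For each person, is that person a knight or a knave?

Finn is a knave, so "Finn and Liam are the same type, and Uma is a knave" must be False — and it is.
Uma is a knave; "Uma and Finn are not the same type" is False, as required.
Liam is a knight; "either Uma is a knave, or Liam and Finn are the same type" is True, as required.

Finn is a knave, Uma is a knave, and Liam is a knight.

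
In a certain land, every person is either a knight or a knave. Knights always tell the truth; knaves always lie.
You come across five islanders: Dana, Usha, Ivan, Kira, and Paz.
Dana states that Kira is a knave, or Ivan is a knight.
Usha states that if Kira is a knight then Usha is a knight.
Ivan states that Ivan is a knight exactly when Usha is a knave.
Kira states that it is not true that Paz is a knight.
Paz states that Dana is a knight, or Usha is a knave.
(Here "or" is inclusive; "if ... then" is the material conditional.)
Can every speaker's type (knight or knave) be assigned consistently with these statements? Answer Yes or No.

No

Checking all 32 assignments, each has at least one speaker whose statement's truth value contradicts their type.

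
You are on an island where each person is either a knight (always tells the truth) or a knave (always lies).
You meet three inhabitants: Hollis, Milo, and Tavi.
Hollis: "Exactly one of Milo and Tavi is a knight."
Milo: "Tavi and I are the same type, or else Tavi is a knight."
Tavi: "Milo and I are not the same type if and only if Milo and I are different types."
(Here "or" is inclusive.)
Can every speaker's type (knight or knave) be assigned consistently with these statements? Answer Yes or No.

Yes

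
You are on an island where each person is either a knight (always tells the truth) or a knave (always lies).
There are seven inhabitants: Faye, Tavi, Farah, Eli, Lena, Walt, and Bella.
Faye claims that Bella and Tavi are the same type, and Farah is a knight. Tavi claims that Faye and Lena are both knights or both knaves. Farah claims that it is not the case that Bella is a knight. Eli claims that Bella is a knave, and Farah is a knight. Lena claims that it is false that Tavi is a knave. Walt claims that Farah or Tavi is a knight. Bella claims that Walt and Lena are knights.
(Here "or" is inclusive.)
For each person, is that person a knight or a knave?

Faye is a knight, Tavi is a knave, Farah is a knight, Eli is a knight, Lena is a knave, Walt is a knight, and Bella is a knave.

As a knight, Faye's statement "Bella and Tavi are the same type, and Farah is a knight" should be True; it is.
Tavi (knave): "Faye and Lena are both knights or both knaves" — false. ✓
Farah is a knight; "it is not the case that Bella is a knight" is True, as required.
Eli (knight): "Bella is a knave, and Farah is a knight" — True. ✓
Lena is a knave, and the claim "it is false that Tavi is a knave" is indeed false.
Walt is a knight; "Farah or Tavi is a knight" is True, as required.
Bella is a knave, and the claim "Walt and Lena are knights" is indeed false.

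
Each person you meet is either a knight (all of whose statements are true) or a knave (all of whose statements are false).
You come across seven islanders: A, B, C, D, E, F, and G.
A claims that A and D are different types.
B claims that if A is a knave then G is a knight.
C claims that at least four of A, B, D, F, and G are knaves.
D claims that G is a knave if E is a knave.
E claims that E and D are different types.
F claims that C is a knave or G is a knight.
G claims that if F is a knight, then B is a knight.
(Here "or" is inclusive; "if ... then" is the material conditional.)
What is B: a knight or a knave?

Consistent assignments: {A=knight, B=knight, C=knave, D=knave, E=knave, F=knight, G=knight}; {A=knave, B=knight, C=knave, D=knave, E=knave, F=knight, G=knight}
In every consistent assignment, B is a knight.

B is a knight.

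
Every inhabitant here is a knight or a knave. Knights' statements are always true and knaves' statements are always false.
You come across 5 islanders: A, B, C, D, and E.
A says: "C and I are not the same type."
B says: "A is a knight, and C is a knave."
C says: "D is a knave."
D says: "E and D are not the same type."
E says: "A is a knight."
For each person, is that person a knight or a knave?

Suppose A is a knight. Then A's statement "C and I are not the same type" would have to be true. Checking the 16 ways to assign the others, none is consistent with every speaker.
(For instance, with B=knave, C=knave, D=knight, E=knave, B's claim "A is a knight, and C is a knave" comes out true where it would need to be false.)
So A must be a knave, making "C and I are not the same type" false. Taking A=knave, B=knave, C=knave, D=knight, E=knave, each remaining statement checks out:
  B (knave): "A is a knight, and C is a knave" — false. ✓
  C (knave): "D is a knave" — false. ✓
  D (knight): "E and D are not the same type" — true. ✓
  E (knave): "A is a knight" — false. ✓
This is the unique consistent assignment.

Knights: D. Knaves: A, B, C, and E.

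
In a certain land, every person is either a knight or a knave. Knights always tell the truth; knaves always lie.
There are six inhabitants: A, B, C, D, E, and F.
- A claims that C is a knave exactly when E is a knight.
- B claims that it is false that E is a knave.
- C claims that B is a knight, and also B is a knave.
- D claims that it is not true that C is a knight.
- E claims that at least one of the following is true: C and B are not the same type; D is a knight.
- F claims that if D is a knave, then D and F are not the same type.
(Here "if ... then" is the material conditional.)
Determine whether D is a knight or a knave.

D is a knight.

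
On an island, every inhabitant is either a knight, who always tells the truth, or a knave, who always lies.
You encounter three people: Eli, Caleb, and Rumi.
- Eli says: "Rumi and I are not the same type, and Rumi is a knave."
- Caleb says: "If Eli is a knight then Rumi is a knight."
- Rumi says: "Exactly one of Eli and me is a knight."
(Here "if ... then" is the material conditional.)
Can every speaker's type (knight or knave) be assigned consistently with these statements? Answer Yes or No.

One consistent assignment: Eli=knave, Caleb=knight, Rumi=knight.

Yes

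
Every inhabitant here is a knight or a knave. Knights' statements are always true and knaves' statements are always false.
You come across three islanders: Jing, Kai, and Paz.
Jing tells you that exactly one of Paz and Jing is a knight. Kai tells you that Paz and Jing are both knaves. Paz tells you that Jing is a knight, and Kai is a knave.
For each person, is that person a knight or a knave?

Jing is a knave, and the claim "exactly one of Paz and Jing is a knight" is indeed false.
Since Kai is a knight, "Paz and Jing are both knaves" needs to be True, which holds.
Paz is a knave; "Jing is a knight, and Kai is a knave" is false, as required.

Jing is a knave, Kai is a knight, and Paz is a knave.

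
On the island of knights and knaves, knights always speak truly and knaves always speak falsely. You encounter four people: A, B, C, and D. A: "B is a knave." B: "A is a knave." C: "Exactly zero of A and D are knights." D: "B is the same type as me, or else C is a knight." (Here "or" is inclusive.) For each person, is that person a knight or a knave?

A is a knave, B is a knight, C is a knave, and D is a knight.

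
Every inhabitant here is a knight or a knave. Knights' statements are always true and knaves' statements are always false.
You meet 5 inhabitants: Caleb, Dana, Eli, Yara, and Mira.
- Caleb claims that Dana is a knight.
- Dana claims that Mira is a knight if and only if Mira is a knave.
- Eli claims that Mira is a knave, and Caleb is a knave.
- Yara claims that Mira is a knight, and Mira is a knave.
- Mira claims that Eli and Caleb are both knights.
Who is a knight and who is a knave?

Caleb is a knave, Dana is a knave, Eli is a knight, Yara is a knave, and Mira is a knave.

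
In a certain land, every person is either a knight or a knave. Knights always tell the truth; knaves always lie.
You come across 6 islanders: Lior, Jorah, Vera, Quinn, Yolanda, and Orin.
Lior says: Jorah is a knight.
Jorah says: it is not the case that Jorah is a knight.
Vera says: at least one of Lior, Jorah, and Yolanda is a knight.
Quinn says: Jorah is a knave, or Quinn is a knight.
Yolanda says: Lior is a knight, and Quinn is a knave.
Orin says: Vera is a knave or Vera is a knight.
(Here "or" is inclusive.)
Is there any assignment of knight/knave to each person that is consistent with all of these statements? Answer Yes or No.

No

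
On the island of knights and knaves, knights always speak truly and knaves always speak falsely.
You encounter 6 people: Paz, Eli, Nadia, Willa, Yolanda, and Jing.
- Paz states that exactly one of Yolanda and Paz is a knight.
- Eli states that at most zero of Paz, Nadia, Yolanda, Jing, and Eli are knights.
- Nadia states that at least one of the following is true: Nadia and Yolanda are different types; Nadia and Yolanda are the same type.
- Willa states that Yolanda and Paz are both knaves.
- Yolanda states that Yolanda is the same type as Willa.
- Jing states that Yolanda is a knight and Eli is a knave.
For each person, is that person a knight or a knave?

Paz is a knave; "exactly one of Yolanda and Paz is a knight" is False, as required.
Eli is a knave, so "at most zero of Paz, Nadia, Yolanda, Jing, and Eli are knights" must be False — and it is.
Nadia is a knight, and the claim "at least one of the following is true: Nadia and Yolanda are different types; Nadia and Yolanda are the same type" is indeed true.
Willa is a knight, so "Yolanda and Paz are both knaves" must be true — and it is.
Yolanda (knave): "Yolanda is the same type as Willa" — False. ✓
Jing is a knave; "Yolanda is a knight and Eli is a knave" is False, as required.

Knights: Nadia and Willa. Knaves: Paz, Eli, Yolanda, and Jing.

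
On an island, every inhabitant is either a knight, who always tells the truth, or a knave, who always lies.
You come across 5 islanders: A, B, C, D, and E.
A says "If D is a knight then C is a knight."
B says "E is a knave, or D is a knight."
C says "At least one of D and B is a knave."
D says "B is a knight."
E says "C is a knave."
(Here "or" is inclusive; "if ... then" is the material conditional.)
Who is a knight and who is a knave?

Suppose A is a knight. Then A's statement "if D is a knight then C is a knight" would have to be true. Checking the 16 ways to assign the others, none is consistent with every speaker.
(For instance, with B=knight, C=knave, D=knight, E=knight, A's claim "if D is a knight then C is a knight" comes out false where it would need to be true.)
So A must be a knave, making "if D is a knight then C is a knight" false. Taking A=knave, B=knight, C=knave, D=knight, E=knight, each remaining statement checks out:
  B (knight): "E is a knave, or D is a knight" — true. ✓
  C (knave): "at least one of D and B is a knave" — false. ✓
  D (knight): "B is a knight" — true. ✓
  E (knight): "C is a knave" — true. ✓
This is the unique consistent assignment.

A is a knave, B is a knight, C is a knave, D is a knight, and E is a knight.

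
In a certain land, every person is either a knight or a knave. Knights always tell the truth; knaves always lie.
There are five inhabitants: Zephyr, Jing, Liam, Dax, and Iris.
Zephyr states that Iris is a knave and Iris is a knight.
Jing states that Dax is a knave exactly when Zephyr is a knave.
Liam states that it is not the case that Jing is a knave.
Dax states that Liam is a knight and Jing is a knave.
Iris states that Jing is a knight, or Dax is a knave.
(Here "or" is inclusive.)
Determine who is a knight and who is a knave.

Knights: Jing, Liam, and Iris. Knaves: Zephyr and Dax.

Zephyr is a knave, so "Iris is a knave and Iris is a knight" must be false — and it is.
As a knight, Jing's statement "Dax is a knave exactly when Zephyr is a knave" should be True; it is.
Liam (knight): "it is not the case that Jing is a knave" — True. ✓
Since Dax is a knave, "Liam is a knight and Jing is a knave" needs to be false, which holds.
Iris (knight): "Jing is a knight, or Dax is a knave" — True. ✓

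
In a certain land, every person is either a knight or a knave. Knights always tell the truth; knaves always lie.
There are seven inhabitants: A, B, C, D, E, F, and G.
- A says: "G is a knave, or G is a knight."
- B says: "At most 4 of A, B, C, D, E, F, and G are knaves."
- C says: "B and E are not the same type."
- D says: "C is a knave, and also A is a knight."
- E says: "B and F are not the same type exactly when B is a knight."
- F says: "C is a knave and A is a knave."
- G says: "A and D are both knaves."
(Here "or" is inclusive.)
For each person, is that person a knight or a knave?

Since A is a knight, "G is a knave, or G is a knight" needs to be true, which holds.
B (knight): "at most 4 of A, B, C, D, E, F, and G are knaves" — true. ✓
C is a knave, and the claim "B and E are not the same type" is indeed false.
D (knight): "C is a knave, and also A is a knight" — true. ✓
E is a knight; "B and F are not the same type exactly when B is a knight" is true, as required.
As a knave, F's statement "C is a knave and A is a knave" should be false; it is.
G is a knave; "A and D are both knaves" is false, as required.

A is a knight, B is a knight, C is a knave, D is a knight, E is a knight, F is a knave, and G is a knave.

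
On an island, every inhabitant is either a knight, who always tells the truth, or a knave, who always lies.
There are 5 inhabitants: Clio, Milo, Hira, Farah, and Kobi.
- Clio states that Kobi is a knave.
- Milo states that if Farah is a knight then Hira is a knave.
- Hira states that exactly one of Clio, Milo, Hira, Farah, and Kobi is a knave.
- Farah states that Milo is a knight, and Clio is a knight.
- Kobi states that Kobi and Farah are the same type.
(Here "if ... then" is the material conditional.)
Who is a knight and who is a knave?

Since Clio is a knight, "Kobi is a knave" needs to be True, which holds.
Milo is a knight; "if Farah is a knight then Hira is a knave" is True, as required.
Hira (knave): "exactly one of Clio, Milo, Hira, Farah, and Kobi is a knave" — false. ✓
Farah (knight): "Milo is a knight, and Clio is a knight" — True. ✓
Kobi is a knave, and the claim "Kobi and Farah are the same type" is indeed false.

Clio is a knight, Milo is a knight, Hira is a knave, Farah is a knight, and Kobi is a knave.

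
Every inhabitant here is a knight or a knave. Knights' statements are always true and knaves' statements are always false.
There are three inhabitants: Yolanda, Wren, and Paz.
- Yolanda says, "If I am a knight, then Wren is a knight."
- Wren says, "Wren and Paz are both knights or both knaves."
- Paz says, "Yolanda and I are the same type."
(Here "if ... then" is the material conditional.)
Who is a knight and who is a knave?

Yolanda is a knight, Wren is a knight, and Paz is a knight.

Suppose Yolanda is a knave. Then Yolanda's statement "if I am a knight, then Wren is a knight" would have to be false. Checking the 4 ways to assign the others, none is consistent with every speaker.
(For instance, with Wren=knight, Paz=knight, Yolanda's claim "if I am a knight, then Wren is a knight" comes out true where it would need to be false.)
So Yolanda must be a knight, making "if I am a knight, then Wren is a knight" true. Taking Yolanda=knight, Wren=knight, Paz=knight, each remaining statement checks out:
  Wren (knight): "Wren and Paz are both knights or both knaves" — true. ✓
  Paz (knight): "Yolanda and I are the same type" — true. ✓
This is the unique consistent assignment.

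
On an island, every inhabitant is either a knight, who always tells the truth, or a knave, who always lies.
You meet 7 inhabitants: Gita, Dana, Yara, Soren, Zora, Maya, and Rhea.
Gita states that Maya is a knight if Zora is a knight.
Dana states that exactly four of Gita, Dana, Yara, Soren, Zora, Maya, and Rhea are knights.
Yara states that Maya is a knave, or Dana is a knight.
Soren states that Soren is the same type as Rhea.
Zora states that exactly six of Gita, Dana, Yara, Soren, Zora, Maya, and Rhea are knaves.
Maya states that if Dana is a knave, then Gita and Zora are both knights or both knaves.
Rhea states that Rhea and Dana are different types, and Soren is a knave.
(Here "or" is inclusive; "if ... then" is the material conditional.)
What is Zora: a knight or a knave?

Zora is a knave.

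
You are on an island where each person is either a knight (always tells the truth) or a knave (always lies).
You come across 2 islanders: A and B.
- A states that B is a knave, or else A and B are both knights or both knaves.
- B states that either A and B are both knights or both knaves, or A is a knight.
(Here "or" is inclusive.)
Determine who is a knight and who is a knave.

A is a knight and B is a knight.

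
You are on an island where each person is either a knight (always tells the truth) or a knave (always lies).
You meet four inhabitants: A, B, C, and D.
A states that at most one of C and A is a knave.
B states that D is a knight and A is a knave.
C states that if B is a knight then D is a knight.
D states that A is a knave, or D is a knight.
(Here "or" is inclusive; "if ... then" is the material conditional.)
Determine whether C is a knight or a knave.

C is a knight.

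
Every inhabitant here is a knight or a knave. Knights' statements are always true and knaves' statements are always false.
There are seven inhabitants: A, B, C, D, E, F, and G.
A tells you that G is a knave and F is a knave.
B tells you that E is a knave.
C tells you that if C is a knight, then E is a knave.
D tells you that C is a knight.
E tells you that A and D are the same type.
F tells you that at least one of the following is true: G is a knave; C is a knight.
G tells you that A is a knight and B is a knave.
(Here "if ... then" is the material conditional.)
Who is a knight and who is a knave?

A is a knave, so "G is a knave and F is a knave" must be False — and it is.
B (knight): "E is a knave" — true. ✓
C (knight): "if C is a knight, then E is a knave" — true. ✓
D is a knight; "C is a knight" is true, as required.
As a knave, E's statement "A and D are the same type" should be False; it is.
F (knight): "at least one of the following is true: G is a knave; C is a knight" — true. ✓
G is a knave, and the claim "A is a knight and B is a knave" is indeed False.

Knights: B, C, D, and F. Knaves: A, E, and G.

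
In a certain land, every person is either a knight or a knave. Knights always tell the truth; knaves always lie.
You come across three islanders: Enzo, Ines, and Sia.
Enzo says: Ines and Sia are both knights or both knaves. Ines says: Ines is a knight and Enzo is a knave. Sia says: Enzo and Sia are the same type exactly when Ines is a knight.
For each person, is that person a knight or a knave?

Enzo is a knave, Ines is a knave, and Sia is a knight.

As a knave, Enzo's statement "Ines and Sia are both knights or both knaves" should be false; it is.
Since Ines is a knave, "Ines is a knight and Enzo is a knave" needs to be false, which holds.
Sia (knight): "Enzo and Sia are the same type exactly when Ines is a knight" — True. ✓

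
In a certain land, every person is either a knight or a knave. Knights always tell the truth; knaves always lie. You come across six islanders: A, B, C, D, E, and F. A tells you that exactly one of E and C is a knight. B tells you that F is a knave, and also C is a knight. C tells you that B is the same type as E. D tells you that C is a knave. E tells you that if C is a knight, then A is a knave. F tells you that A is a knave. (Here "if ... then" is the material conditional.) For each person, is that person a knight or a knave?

A (knight): "exactly one of E and C is a knight" — True. ✓
B is a knave, so "F is a knave, and also C is a knight" must be false — and it is.
C is a knave, so "B is the same type as E" must be false — and it is.
As a knight, D's statement "C is a knave" should be True; it is.
E (knight): "if C is a knight, then A is a knave" — True. ✓
F is a knave, so "A is a knave" must be false — and it is.

A is a knight, B is a knave, C is a knave, D is a knight, E is a knight, and F is a knave.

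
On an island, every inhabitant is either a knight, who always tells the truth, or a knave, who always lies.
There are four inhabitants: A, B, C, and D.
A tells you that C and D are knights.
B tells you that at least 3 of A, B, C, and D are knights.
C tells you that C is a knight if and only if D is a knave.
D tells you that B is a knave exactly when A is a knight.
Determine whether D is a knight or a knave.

D is a knave.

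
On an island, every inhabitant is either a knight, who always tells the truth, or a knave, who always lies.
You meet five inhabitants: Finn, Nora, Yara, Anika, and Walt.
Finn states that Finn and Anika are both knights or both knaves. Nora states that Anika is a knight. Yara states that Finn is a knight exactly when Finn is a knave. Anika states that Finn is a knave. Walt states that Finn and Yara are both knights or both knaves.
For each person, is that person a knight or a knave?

Knights: Nora, Anika, and Walt. Knaves: Finn and Yara.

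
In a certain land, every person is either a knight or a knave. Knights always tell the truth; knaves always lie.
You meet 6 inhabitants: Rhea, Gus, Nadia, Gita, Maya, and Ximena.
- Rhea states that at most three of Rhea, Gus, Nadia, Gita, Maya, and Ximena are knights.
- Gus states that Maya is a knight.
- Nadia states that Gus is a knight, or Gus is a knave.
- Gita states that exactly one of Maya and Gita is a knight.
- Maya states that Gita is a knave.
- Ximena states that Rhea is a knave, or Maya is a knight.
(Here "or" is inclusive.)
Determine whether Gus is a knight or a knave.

Consistent assignments: {Rhea=knight, Gus=knave, Nadia=knight, Gita=knight, Maya=knave, Ximena=knave}
In every consistent assignment, Gus is a knave.

Gus is a knave.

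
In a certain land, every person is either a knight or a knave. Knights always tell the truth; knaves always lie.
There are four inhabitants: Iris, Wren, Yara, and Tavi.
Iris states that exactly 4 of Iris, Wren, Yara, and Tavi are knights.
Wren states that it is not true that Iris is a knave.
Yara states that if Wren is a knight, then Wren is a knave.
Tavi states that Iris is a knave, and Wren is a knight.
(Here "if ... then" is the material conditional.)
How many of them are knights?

1

The unique consistent assignment is Iris=knave, Wren=knave, Yara=knight, Tavi=knave.
That has 1 knight.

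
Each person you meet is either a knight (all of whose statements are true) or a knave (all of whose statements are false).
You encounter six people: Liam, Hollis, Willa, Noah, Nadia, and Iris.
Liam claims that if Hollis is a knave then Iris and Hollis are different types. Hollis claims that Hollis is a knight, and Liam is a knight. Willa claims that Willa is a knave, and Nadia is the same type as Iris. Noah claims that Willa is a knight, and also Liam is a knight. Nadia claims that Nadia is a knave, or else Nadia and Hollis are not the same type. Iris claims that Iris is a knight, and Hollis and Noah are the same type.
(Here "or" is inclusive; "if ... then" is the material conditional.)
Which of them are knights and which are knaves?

Liam is a knave, Hollis is a knave, Willa is a knave, Noah is a knave, Nadia is a knight, and Iris is a knave.

As a knave, Liam's statement "if Hollis is a knave then Iris and Hollis are different types" should be False; it is.
Hollis is a knave; "Hollis is a knight, and Liam is a knight" is False, as required.
Willa (knave): "Willa is a knave, and Nadia is the same type as Iris" — False. ✓
Noah is a knave, and the claim "Willa is a knight, and also Liam is a knight" is indeed False.
Nadia is a knight, so "Nadia is a knave, or else Nadia and Hollis are not the same type" must be True — and it is.
Iris is a knave; "Iris is a knight, and Hollis and Noah are the same type" is False, as required.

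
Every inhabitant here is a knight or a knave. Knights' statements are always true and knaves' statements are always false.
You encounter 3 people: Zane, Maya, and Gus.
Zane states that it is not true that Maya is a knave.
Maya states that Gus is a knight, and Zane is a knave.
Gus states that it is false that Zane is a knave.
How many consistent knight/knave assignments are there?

1

Consistent assignments:
  Zane=knave, Maya=knave, Gus=knave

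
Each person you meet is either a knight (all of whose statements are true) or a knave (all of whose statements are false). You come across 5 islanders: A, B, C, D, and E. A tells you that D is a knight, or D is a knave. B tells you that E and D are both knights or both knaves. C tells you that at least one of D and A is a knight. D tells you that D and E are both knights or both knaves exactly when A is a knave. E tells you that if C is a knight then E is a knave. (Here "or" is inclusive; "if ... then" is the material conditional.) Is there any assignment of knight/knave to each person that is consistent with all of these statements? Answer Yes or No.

No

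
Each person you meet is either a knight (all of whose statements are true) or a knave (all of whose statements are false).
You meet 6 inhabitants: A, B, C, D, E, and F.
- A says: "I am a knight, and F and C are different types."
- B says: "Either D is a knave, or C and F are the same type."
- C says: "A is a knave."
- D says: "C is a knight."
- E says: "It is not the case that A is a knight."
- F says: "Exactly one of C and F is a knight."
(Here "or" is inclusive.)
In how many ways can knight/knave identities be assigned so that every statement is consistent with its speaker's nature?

1

Consistent assignments:
  A=knight, B=knight, C=knave, D=knave, E=knave, F=knight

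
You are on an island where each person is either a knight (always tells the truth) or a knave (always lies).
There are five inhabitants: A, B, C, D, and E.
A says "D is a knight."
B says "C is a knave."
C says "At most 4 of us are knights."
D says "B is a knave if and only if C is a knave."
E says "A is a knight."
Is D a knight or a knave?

D is a knave.

Consistent assignments: {A=knave, B=knave, C=knight, D=knave, E=knave}
In every consistent assignment, D is a knave.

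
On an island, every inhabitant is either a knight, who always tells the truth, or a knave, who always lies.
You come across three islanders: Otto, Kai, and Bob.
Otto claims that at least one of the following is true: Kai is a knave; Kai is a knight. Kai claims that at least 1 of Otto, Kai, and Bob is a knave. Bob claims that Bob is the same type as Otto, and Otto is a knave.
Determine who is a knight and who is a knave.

Otto is a knight, Kai is a knight, and Bob is a knave.

Otto is a knight, and the claim "at least one of the following is true: Kai is a knave; Kai is a knight" is indeed true.
Kai (knight): "at least 1 of Otto, Kai, and Bob is a knave" — true. ✓
Since Bob is a knave, "Bob is the same type as Otto, and Otto is a knave" needs to be False, which holds.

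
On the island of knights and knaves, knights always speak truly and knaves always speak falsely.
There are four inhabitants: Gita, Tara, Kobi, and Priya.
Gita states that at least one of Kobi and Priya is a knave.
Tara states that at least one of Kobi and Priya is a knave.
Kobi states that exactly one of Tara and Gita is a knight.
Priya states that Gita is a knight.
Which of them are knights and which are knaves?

Suppose Gita is a knave. Then Gita's statement "at least one of Kobi and Priya is a knave" would have to be false. Checking the 8 ways to assign the others, none is consistent with every speaker.
(For instance, with Tara=knight, Kobi=knave, Priya=knight, Gita's claim "at least one of Kobi and Priya is a knave" comes out true where it would need to be false.)
So Gita must be a knight, making "at least one of Kobi and Priya is a knave" true. Taking Gita=knight, Tara=knight, Kobi=knave, Priya=knight, each remaining statement checks out:
  Tara (knight): "at least one of Kobi and Priya is a knave" — true. ✓
  Kobi (knave): "exactly one of Tara and Gita is a knight" — false. ✓
  Priya (knight): "Gita is a knight" — true. ✓
This is the unique consistent assignment.

Knights: Gita, Tara, and Priya. Knaves: Kobi.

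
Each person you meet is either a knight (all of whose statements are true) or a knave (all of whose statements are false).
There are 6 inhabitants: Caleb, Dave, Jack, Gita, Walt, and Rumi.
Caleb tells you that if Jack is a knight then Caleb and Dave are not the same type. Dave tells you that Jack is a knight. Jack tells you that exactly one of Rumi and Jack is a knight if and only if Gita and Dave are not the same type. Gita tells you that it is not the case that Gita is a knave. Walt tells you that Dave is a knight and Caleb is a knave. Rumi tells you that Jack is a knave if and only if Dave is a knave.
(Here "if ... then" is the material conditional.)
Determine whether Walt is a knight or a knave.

Walt is a knave.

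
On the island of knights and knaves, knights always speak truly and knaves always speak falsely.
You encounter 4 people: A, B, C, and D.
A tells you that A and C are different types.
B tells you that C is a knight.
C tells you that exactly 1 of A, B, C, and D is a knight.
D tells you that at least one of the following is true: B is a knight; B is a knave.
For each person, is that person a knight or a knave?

A is a knight, B is a knave, C is a knave, and D is a knight.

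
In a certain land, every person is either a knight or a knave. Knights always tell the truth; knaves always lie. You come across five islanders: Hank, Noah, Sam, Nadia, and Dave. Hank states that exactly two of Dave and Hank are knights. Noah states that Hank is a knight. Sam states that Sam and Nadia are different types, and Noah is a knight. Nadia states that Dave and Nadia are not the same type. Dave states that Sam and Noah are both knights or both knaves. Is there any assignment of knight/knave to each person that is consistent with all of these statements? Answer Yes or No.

Checking all 32 assignments, each has at least one speaker whose statement's truth value contradicts their type.

No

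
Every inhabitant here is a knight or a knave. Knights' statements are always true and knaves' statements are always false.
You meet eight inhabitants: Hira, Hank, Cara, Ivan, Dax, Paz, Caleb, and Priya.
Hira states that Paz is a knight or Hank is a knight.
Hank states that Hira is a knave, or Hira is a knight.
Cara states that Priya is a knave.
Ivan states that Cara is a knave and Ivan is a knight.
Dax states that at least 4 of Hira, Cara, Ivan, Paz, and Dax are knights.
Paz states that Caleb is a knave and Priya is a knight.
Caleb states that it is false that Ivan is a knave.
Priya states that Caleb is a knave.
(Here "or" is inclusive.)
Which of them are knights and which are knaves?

Knights: Hira, Hank, Paz, and Priya. Knaves: Cara, Ivan, Dax, and Caleb.

Hira is a knight; "Paz is a knight or Hank is a knight" is True, as required.
As a knight, Hank's statement "Hira is a knave, or Hira is a knight" should be True; it is.
Cara is a knave, and the claim "Priya is a knave" is indeed False.
Ivan is a knave, and the claim "Cara is a knave and Ivan is a knight" is indeed False.
Dax is a knave, so "at least 4 of Hira, Cara, Ivan, Paz, and Dax are knights" must be False — and it is.
Paz (knight): "Caleb is a knave and Priya is a knight" — True. ✓
Caleb is a knave, and the claim "it is false that Ivan is a knave" is indeed False.
Priya is a knight; "Caleb is a knave" is True, as required.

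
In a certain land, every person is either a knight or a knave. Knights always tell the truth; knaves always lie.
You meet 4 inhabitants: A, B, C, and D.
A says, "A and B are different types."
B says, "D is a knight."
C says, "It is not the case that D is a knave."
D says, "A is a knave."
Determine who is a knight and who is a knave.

A is a knight, B is a knave, C is a knave, and D is a knave.

A is a knight; "A and B are different types" is true, as required.
Since B is a knave, "D is a knight" needs to be false, which holds.
C (knave): "it is not the case that D is a knave" — false. ✓
D is a knave, so "A is a knave" must be false — and it is.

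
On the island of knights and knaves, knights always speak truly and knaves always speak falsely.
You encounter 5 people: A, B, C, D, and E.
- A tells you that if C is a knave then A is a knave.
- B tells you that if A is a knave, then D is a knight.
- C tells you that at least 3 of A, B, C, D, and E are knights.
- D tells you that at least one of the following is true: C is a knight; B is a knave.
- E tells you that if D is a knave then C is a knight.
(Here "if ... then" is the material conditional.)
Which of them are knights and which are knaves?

Suppose A is a knave. Then A's statement "if C is a knave then A is a knave" would have to be false. Checking the 16 ways to assign the others, none is consistent with every speaker.
(For instance, with B=knight, C=knight, D=knight, E=knight, A's claim "if C is a knave then A is a knave" comes out true where it would need to be false.)
So A must be a knight, making "if C is a knave then A is a knave" true. Taking A=knight, B=knight, C=knight, D=knight, E=knight, each remaining statement checks out:
  B (knight): "if A is a knave, then D is a knight" — true. ✓
  C (knight): "at least 3 of A, B, C, D, and E are knights" — true. ✓
  D (knight): "at least one of the following is true: C is a knight; B is a knave" — true. ✓
  E (knight): "if D is a knave then C is a knight" — true. ✓
This is the unique consistent assignment.

A is a knight, B is a knight, C is a knight, D is a knight, and E is a knight.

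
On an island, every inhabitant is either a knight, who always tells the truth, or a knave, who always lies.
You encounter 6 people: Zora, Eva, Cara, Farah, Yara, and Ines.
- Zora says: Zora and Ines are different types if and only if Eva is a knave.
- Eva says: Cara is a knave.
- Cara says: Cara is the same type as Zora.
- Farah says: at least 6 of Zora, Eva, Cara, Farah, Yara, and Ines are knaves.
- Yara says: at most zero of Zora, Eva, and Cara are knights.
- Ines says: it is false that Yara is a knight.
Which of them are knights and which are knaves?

Since Zora is a knight, "Zora and Ines are different types if and only if Eva is a knave" needs to be True, which holds.
Eva is a knight, so "Cara is a knave" must be True — and it is.
Since Cara is a knave, "Cara is the same type as Zora" needs to be false, which holds.
Farah is a knave, and the claim "at least 6 of Zora, Eva, Cara, Farah, Yara, and Ines are knaves" is indeed false.
Yara is a knave; "at most zero of Zora, Eva, and Cara are knights" is false, as required.
Ines (knight): "it is false that Yara is a knight" — True. ✓

Zora is a knight, Eva is a knight, Cara is a knave, Farah is a knave, Yara is a knave, and Ines is a knight.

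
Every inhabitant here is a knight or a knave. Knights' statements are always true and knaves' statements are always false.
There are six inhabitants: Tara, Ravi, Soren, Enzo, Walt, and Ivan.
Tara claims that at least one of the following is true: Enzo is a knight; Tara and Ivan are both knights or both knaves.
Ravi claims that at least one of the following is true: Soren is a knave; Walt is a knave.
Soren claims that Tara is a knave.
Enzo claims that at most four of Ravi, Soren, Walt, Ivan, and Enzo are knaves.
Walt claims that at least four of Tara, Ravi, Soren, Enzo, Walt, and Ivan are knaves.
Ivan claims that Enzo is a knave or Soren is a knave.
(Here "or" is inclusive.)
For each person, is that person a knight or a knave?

Tara (knight): "at least one of the following is true: Enzo is a knight; Tara and Ivan are both knights or both knaves" — True. ✓
Ravi is a knight, and the claim "at least one of the following is true: Soren is a knave; Walt is a knave" is indeed True.
Soren is a knave; "Tara is a knave" is false, as required.
As a knight, Enzo's statement "at most four of Ravi, Soren, Walt, Ivan, and Enzo are knaves" should be True; it is.
As a knave, Walt's statement "at least four of Tara, Ravi, Soren, Enzo, Walt, and Ivan are knaves" should be false; it is.
Since Ivan is a knight, "Enzo is a knave or Soren is a knave" needs to be True, which holds.

Tara is a knight, Ravi is a knight, Soren is a knave, Enzo is a knight, Walt is a knave, and Ivan is a knight.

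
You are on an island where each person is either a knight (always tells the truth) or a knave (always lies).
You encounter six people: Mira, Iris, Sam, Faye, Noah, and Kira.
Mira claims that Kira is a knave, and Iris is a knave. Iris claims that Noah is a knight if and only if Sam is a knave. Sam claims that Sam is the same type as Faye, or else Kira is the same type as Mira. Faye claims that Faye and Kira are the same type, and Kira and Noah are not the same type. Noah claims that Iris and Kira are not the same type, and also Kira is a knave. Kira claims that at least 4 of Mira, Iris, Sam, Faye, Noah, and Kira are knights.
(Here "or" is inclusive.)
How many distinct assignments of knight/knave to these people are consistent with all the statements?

1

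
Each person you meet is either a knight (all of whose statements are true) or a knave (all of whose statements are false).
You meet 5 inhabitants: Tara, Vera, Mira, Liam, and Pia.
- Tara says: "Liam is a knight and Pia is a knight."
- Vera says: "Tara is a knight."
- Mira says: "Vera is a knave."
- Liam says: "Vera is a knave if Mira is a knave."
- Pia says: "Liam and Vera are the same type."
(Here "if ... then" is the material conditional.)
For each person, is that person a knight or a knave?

Knights: Mira and Liam. Knaves: Tara, Vera, and Pia.

Tara is a knave; "Liam is a knight and Pia is a knight" is false, as required.
Vera is a knave; "Tara is a knight" is false, as required.
Since Mira is a knight, "Vera is a knave" needs to be True, which holds.
As a knight, Liam's statement "Vera is a knave if Mira is a knave" should be True; it is.
Pia is a knave, so "Liam and Vera are the same type" must be false — and it is.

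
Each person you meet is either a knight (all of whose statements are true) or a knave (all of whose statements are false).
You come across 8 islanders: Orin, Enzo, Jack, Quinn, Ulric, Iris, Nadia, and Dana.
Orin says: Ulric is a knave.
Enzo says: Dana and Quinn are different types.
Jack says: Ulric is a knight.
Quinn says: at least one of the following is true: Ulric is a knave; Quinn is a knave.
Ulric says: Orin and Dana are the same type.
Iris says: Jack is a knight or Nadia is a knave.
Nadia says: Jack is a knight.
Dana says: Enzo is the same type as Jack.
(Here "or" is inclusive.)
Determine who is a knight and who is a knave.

Orin is a knight, Enzo is a knight, Jack is a knave, Quinn is a knight, Ulric is a knave, Iris is a knight, Nadia is a knave, and Dana is a knave.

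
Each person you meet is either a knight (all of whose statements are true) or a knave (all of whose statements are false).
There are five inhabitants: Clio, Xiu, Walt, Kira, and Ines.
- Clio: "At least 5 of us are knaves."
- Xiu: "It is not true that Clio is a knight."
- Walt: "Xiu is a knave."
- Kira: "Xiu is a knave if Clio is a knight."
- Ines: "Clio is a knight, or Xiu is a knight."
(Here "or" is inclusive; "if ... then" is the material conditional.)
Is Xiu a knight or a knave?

Consistent assignments: {Clio=knave, Xiu=knight, Walt=knave, Kira=knight, Ines=knight}
In every consistent assignment, Xiu is a knight.

Xiu is a knight.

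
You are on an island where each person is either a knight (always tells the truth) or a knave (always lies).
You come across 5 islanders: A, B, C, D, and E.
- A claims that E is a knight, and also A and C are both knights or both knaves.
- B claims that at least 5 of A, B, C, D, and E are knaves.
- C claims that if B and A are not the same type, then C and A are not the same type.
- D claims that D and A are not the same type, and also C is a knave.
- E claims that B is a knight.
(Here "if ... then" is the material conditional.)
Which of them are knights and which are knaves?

A is a knave, B is a knave, C is a knight, D is a knave, and E is a knave.

Suppose A is a knight. Then A's statement "E is a knight, and also A and C are both knights or both knaves" would have to be true. Checking the 16 ways to assign the others, none is consistent with every speaker.
(For instance, with B=knave, C=knight, D=knave, E=knave, A's claim "E is a knight, and also A and C are both knights or both knaves" comes out false where it would need to be true.)
So A must be a knave, making "E is a knight, and also A and C are both knights or both knaves" false. Taking A=knave, B=knave, C=knight, D=knave, E=knave, each remaining statement checks out:
  B (knave): "at least 5 of A, B, C, D, and E are knaves" — false. ✓
  C (knight): "if B and A are not the same type, then C and A are not the same type" — true. ✓
  D (knave): "D and A are not the same type, and also C is a knave" — false. ✓
  E (knave): "B is a knight" — false. ✓
This is the unique consistent assignment.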